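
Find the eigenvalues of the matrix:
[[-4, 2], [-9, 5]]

Characteristic equation: det(A - λI) = 0
λ² - (trace)λ + (det) = 0
trace = -4 + 5 = 1, det = (-4)(5) - (2)(-9) = -2
λ² - (1)λ + (-2) = 0
λ = (1 ± √((1)² - 4·(-2))) / 2 = (1 ± √9) / 2
Solving: λ = -1, 2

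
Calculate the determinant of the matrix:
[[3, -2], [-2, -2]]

For a 2×2 matrix [[a, b], [c, d]], det = ad - bc
det = (3)(-2) - (-2)(-2) = -6 - 4 = -10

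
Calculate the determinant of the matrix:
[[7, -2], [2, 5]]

For a 2×2 matrix [[a, b], [c, d]], det = ad - bc
det = (7)(5) - (-2)(2) = 35 - -4 = 39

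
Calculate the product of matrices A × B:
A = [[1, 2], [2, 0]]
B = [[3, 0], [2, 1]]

Matrix multiplication:
C[0][0] = 1×3 + 2×2 = 7
C[0][1] = 1×0 + 2×1 = 2
C[1][0] = 2×3 + 0×2 = 6
C[1][1] = 2×0 + 0×1 = 0
Result: [[7, 2], [6, 0]]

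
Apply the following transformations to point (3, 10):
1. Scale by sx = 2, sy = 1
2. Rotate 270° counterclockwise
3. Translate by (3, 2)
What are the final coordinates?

Step 1: Scale → (6, 10)
Step 2: Rotate 270° → (10, -6)
Step 3: Translate → (13, -4)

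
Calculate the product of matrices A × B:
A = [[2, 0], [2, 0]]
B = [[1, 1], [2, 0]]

Matrix multiplication:
C[0][0] = 2×1 + 0×2 = 2
C[0][1] = 2×1 + 0×0 = 2
C[1][0] = 2×1 + 0×2 = 2
C[1][1] = 2×1 + 0×0 = 2
Result: [[2, 2], [2, 2]]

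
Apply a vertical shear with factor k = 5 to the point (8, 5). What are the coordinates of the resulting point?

Shear matrix for vertical shear with factor k = 5:
[[1, 0], [5, 1]]
Result: (8, 5) → (8, 45)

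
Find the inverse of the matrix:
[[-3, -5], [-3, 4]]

For [[a,b],[c,d]], inverse = (1/det)·[[d,-b],[-c,a]]
det = (-3)(4) - (-5)(-3) = -12 - 15 = -27
Inverse = (1/-27)·[[4, 5], [3, -3]]
= [[-4/27, -5/27], [-1/9, 1/9]]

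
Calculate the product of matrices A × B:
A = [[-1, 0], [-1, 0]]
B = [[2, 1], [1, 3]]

Matrix multiplication:
C[0][0] = -1×2 + 0×1 = -2
C[0][1] = -1×1 + 0×3 = -1
C[1][0] = -1×2 + 0×1 = -2
C[1][1] = -1×1 + 0×3 = -1
Result: [[-2, -1], [-2, -1]]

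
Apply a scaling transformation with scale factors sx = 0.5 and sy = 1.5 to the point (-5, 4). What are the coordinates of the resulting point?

Scaling matrix:
[[0.50, 0], [0, 1.50]]
Result: (-5 × 0.5, 4 × 1.5) = (-2.5, 6)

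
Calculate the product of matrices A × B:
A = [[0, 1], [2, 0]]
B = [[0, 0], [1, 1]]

Matrix multiplication:
C[0][0] = 0×0 + 1×1 = 1
C[0][1] = 0×0 + 1×1 = 1
C[1][0] = 2×0 + 0×1 = 0
C[1][1] = 2×0 + 0×1 = 0
Result: [[1, 1], [0, 0]]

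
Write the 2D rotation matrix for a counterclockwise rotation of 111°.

Rotation matrix formula: [[cos θ, -sin θ], [sin θ, cos θ]]
For θ = 111°:
cos(111°) = -0.3584
sin(111°) = 0.9336
Result: [[-0.3584, -0.9336], [0.9336, -0.3584]]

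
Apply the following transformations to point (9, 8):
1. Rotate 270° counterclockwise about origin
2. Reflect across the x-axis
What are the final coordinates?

Step 1: Rotate 270° → (8, -9)
Step 2: Reflect across x-axis → (8, 9)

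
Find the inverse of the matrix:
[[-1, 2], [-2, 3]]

For [[a,b],[c,d]], inverse = (1/det)·[[d,-b],[-c,a]]
det = (-1)(3) - (2)(-2) = -3 - -4 = 1
Inverse = [[3, -2], [2, -1]]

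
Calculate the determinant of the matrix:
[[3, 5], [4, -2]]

For a 2×2 matrix [[a, b], [c, d]], det = ad - bc
det = (3)(-2) - (5)(4) = -6 - 20 = -26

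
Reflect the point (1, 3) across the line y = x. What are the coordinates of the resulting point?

Reflection across line y = x: (1, 3) → (3, 1)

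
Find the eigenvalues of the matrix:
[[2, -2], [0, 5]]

Characteristic equation: det(A - λI) = 0
λ² - (trace)λ + (det) = 0
trace = 2 + 5 = 7, det = (2)(5) - (-2)(0) = 10
λ² - (7)λ + (10) = 0
λ = (7 ± √((7)² - 4·(10))) / 2 = (7 ± √9) / 2
Solving: λ = 2, 5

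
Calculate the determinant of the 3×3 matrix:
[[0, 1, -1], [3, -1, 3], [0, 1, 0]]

Expansion along first row:
det = 0·det([[-1,3],[1,0]]) - 1·det([[3,3],[0,0]]) + -1·det([[3,-1],[0,1]])
    = 0·(-1·0 - 3·1) - 1·(3·0 - 3·0) + -1·(3·1 - -1·0)
    = 0·-3 - 1·0 + -1·3
    = 0 + 0 + -3 = -3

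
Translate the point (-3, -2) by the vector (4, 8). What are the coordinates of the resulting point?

Translation by (4, 8) (homogeneous matrix [[1, 0, 4], [0, 1, 8], [0, 0, 1]]):
x' = -3 + 4 = 1
y' = -2 + 8 = 6
Result: (1, 6)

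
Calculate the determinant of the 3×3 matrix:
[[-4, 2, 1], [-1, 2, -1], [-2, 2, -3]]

Expansion along first row:
det = -4·det([[2,-1],[2,-3]]) - 2·det([[-1,-1],[-2,-3]]) + 1·det([[-1,2],[-2,2]])
    = -4·(2·-3 - -1·2) - 2·(-1·-3 - -1·-2) + 1·(-1·2 - 2·-2)
    = -4·-4 - 2·1 + 1·2
    = 16 + -2 + 2 = 16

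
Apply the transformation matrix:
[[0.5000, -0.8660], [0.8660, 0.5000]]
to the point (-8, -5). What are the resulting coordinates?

Matrix multiplication:
[[0.5000, -0.8660], [0.8660, 0.5000]] × [-8, -5]ᵀ
= [(0.5000)(-8) + (-0.8660)(-5), (0.8660)(-8) + (0.5000)(-5)]ᵀ
= [0.3300, -9.4280]ᵀ
Result: (0.3300, -9.4280)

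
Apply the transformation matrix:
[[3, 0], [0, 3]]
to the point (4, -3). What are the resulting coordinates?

Matrix multiplication:
[[3, 0], [0, 3]] × [4, -3]ᵀ
= [(3)(4) + (0)(-3), (0)(4) + (3)(-3)]ᵀ
= [12, -9]ᵀ
Result: (12, -9)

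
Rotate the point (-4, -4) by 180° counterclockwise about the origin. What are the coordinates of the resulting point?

Rotation matrix for 180°: [[cos 180°, -sin 180°], [sin 180°, cos 180°]] = [[-1, 0], [0, -1]]
[[-1, 0], [0, -1]] × [-4, -4]ᵀ = [4, 4]ᵀ
Result: (4, 4)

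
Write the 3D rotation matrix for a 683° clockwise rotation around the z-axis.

Rotation matrix for clockwise 683° around z-axis:
A clockwise rotation by 683° is a counterclockwise rotation by -683°.
cos(-683°) = 0.7986, sin(-683°) = 0.6018
Result: [[0.7986, -0.6018, 0], [0.6018, 0.7986, 0], [0, 0, 1]]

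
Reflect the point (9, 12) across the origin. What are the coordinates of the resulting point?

Reflection across origin: (9, 12) → (-9, -12)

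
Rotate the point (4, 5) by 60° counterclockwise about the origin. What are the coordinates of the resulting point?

Rotation matrix for 60°: [[cos 60°, -sin 60°], [sin 60°, cos 60°]] ≈ [[0.500000, -0.866025], [0.866025, 0.500000]]
[[0.500000, -0.866025], [0.866025, 0.500000]] × [4, 5]ᵀ ≈ [-2.3301, 5.9641]ᵀ
Result: (-2.3301, 5.9641)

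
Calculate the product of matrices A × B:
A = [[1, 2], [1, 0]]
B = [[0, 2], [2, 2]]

Matrix multiplication:
C[0][0] = 1×0 + 2×2 = 4
C[0][1] = 1×2 + 2×2 = 6
C[1][0] = 1×0 + 0×2 = 0
C[1][1] = 1×2 + 0×2 = 2
Result: [[4, 6], [0, 2]]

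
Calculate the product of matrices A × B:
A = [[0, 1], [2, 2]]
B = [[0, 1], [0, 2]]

Matrix multiplication:
C[0][0] = 0×0 + 1×0 = 0
C[0][1] = 0×1 + 1×2 = 2
C[1][0] = 2×0 + 2×0 = 0
C[1][1] = 2×1 + 2×2 = 6
Result: [[0, 2], [0, 6]]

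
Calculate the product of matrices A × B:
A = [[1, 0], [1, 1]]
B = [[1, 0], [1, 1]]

Matrix multiplication:
C[0][0] = 1×1 + 0×1 = 1
C[0][1] = 1×0 + 0×1 = 0
C[1][0] = 1×1 + 1×1 = 2
C[1][1] = 1×0 + 1×1 = 1
Result: [[1, 0], [2, 1]]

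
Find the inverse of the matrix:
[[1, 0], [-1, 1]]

For [[a,b],[c,d]], inverse = (1/det)·[[d,-b],[-c,a]]
det = (1)(1) - (0)(-1) = 1 - 0 = 1
Inverse = [[1, 0], [1, 1]]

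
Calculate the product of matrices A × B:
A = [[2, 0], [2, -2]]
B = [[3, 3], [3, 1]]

Matrix multiplication:
C[0][0] = 2×3 + 0×3 = 6
C[0][1] = 2×3 + 0×1 = 6
C[1][0] = 2×3 + -2×3 = 0
C[1][1] = 2×3 + -2×1 = 4
Result: [[6, 6], [0, 4]]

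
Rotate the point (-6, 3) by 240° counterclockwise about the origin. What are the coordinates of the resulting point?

Rotation matrix for 240°: [[cos 240°, -sin 240°], [sin 240°, cos 240°]] ≈ [[-0.500000, 0.866025], [-0.866025, -0.500000]]
[[-0.500000, 0.866025], [-0.866025, -0.500000]] × [-6, 3]ᵀ ≈ [5.5981, 3.6962]ᵀ
Result: (5.5981, 3.6962)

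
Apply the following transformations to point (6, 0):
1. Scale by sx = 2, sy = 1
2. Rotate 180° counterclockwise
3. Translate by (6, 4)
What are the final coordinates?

Step 1: Scale → (12, 0)
Step 2: Rotate 180° → (-12, 0)
Step 3: Translate → (-6, 4)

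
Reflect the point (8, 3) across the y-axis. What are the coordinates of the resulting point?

Reflection across y-axis: (8, 3) → (-8, 3)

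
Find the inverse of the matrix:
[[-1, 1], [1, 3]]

For [[a,b],[c,d]], inverse = (1/det)·[[d,-b],[-c,a]]
det = (-1)(3) - (1)(1) = -3 - 1 = -4
Inverse = (1/-4)·[[3, -1], [-1, -1]]
= [[-3/4, 1/4], [1/4, 1/4]]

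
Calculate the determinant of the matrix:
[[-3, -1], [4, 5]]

For a 2×2 matrix [[a, b], [c, d]], det = ad - bc
det = (-3)(5) - (-1)(4) = -15 - -4 = -11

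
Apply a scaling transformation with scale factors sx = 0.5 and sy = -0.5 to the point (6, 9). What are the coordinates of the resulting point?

Scaling matrix:
[[0.50, 0], [0, -0.50]]
Result: (6 × 0.5, 9 × -0.5) = (3, -4.5)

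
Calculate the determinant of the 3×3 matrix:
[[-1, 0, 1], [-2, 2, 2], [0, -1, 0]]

Expansion along first row:
det = -1·det([[2,2],[-1,0]]) - 0·det([[-2,2],[0,0]]) + 1·det([[-2,2],[0,-1]])
    = -1·(2·0 - 2·-1) - 0·(-2·0 - 2·0) + 1·(-2·-1 - 2·0)
    = -1·2 - 0·0 + 1·2
    = -2 + 0 + 2 = 0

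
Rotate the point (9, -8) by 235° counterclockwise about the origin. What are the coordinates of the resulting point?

Rotation matrix for 235°: [[cos 235°, -sin 235°], [sin 235°, cos 235°]] ≈ [[-0.573576, 0.819152], [-0.819152, -0.573576]]
[[-0.573576, 0.819152], [-0.819152, -0.573576]] × [9, -8]ᵀ ≈ [-11.7154, -2.7838]ᵀ
Result: (-11.7154, -2.7838)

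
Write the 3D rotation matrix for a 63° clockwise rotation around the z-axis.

Rotation matrix for clockwise 63° around z-axis:
A clockwise rotation by 63° is a counterclockwise rotation by -63°.
cos(-63°) = 0.4540, sin(-63°) = -0.8910
Result: [[0.4540, 0.8910, 0], [-0.8910, 0.4540, 0], [0, 0, 1]]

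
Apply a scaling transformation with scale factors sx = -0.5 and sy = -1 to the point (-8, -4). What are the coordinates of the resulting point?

Scaling matrix:
[[-0.50, 0], [0, -1]]
Result: (-8 × -0.5, -4 × -1) = (4, 4)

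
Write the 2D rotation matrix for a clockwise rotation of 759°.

Rotation matrix formula: [[cos θ, -sin θ], [sin θ, cos θ]]
A clockwise rotation by 759° is equivalent to a counterclockwise rotation by -759°.
For θ = -759°:
cos(-759°) = 0.7771
sin(-759°) = -0.6293
Result: [[0.7771, 0.6293], [-0.6293, 0.7771]]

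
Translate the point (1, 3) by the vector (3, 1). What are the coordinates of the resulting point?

Translation by (3, 1) (homogeneous matrix [[1, 0, 3], [0, 1, 1], [0, 0, 1]]):
x' = 1 + 3 = 4
y' = 3 + 1 = 4
Result: (4, 4)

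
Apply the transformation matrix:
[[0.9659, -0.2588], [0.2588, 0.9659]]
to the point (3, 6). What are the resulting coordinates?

Matrix multiplication:
[[0.9659, -0.2588], [0.2588, 0.9659]] × [3, 6]ᵀ
= [(0.9659)(3) + (-0.2588)(6), (0.2588)(3) + (0.9659)(6)]ᵀ
= [1.3449, 6.5718]ᵀ
Result: (1.3449, 6.5718)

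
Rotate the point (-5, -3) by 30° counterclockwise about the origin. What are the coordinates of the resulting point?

Rotation matrix for 30°: [[cos 30°, -sin 30°], [sin 30°, cos 30°]] ≈ [[0.866025, -0.500000], [0.500000, 0.866025]]
[[0.866025, -0.500000], [0.500000, 0.866025]] × [-5, -3]ᵀ ≈ [-2.8301, -5.0981]ᵀ
Result: (-2.8301, -5.0981)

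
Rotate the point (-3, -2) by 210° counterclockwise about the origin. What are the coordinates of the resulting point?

Rotation matrix for 210°: [[cos 210°, -sin 210°], [sin 210°, cos 210°]] ≈ [[-0.866025, 0.500000], [-0.500000, -0.866025]]
[[-0.866025, 0.500000], [-0.500000, -0.866025]] × [-3, -2]ᵀ ≈ [1.5981, 3.2321]ᵀ
Result: (1.5981, 3.2321)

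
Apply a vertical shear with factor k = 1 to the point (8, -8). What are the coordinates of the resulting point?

Shear matrix for vertical shear with factor k = 1:
[[1, 0], [1, 1]]
Result: (8, -8) → (8, 0)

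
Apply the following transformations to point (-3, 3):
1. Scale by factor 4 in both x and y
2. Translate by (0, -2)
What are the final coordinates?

Step 1: Scale (-3, 3) by 4 → (-12, 12)
Step 2: Translate by (0, -2) → (-12, 10)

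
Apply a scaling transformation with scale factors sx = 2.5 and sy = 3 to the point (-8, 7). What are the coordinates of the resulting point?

Scaling matrix:
[[2.50, 0], [0, 3]]
Result: (-8 × 2.5, 7 × 3) = (-20, 21)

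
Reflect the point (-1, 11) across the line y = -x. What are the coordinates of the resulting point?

Reflection across line y = -x: (-1, 11) → (-11, 1)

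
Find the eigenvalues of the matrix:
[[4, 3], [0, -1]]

Characteristic equation: det(A - λI) = 0
λ² - (trace)λ + (det) = 0
trace = 4 + -1 = 3, det = (4)(-1) - (3)(0) = -4
λ² - (3)λ + (-4) = 0
λ = (3 ± √((3)² - 4·(-4))) / 2 = (3 ± √25) / 2
Solving: λ = -1, 4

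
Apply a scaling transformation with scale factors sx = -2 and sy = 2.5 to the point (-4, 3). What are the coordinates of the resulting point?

Scaling matrix:
[[-2, 0], [0, 2.50]]
Result: (-4 × -2, 3 × 2.5) = (8, 7.5)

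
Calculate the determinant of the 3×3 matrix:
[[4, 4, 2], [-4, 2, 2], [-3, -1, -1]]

Expansion along first row:
det = 4·det([[2,2],[-1,-1]]) - 4·det([[-4,2],[-3,-1]]) + 2·det([[-4,2],[-3,-1]])
    = 4·(2·-1 - 2·-1) - 4·(-4·-1 - 2·-3) + 2·(-4·-1 - 2·-3)
    = 4·0 - 4·10 + 2·10
    = 0 + -40 + 20 = -20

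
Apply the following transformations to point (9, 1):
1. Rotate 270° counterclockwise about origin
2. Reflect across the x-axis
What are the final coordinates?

Step 1: Rotate 270° → (1, -9)
Step 2: Reflect across x-axis → (1, 9)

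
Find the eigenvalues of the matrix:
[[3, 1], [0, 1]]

Characteristic equation: det(A - λI) = 0
λ² - (trace)λ + (det) = 0
trace = 3 + 1 = 4, det = (3)(1) - (1)(0) = 3
λ² - (4)λ + (3) = 0
λ = (4 ± √((4)² - 4·(3))) / 2 = (4 ± √4) / 2
Solving: λ = 1, 3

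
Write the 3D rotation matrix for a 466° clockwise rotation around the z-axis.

Rotation matrix for clockwise 466° around z-axis:
A clockwise rotation by 466° is a counterclockwise rotation by -466°.
cos(-466°) = -0.2756, sin(-466°) = -0.9613
Result: [[-0.2756, 0.9613, 0], [-0.9613, -0.2756, 0], [0, 0, 1]]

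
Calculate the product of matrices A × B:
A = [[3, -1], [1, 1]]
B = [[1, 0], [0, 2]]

Matrix multiplication:
C[0][0] = 3×1 + -1×0 = 3
C[0][1] = 3×0 + -1×2 = -2
C[1][0] = 1×1 + 1×0 = 1
C[1][1] = 1×0 + 1×2 = 2
Result: [[3, -2], [1, 2]]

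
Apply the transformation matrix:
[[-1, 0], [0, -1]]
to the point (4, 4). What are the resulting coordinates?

Matrix multiplication:
[[-1, 0], [0, -1]] × [4, 4]ᵀ
= [(-1)(4) + (0)(4), (0)(4) + (-1)(4)]ᵀ
= [-4, -4]ᵀ
Result: (-4, -4)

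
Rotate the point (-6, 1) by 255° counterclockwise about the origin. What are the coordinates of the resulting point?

Rotation matrix for 255°: [[cos 255°, -sin 255°], [sin 255°, cos 255°]] ≈ [[-0.258819, 0.965926], [-0.965926, -0.258819]]
[[-0.258819, 0.965926], [-0.965926, -0.258819]] × [-6, 1]ᵀ ≈ [2.5188, 5.5367]ᵀ
Result: (2.5188, 5.5367)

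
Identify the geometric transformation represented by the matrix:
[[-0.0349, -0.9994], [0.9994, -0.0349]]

This matrix represents: rotation by 92° counterclockwise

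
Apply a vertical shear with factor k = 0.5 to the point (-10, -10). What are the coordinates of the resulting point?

Shear matrix for vertical shear with factor k = 0.5:
[[1, 0], [0.50, 1]]
Result: (-10, -10) → (-10, -15)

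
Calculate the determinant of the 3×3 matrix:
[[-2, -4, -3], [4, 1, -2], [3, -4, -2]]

Expansion along first row:
det = -2·det([[1,-2],[-4,-2]]) - -4·det([[4,-2],[3,-2]]) + -3·det([[4,1],[3,-4]])
    = -2·(1·-2 - -2·-4) - -4·(4·-2 - -2·3) + -3·(4·-4 - 1·3)
    = -2·-10 - -4·-2 + -3·-19
    = 20 + -8 + 57 = 69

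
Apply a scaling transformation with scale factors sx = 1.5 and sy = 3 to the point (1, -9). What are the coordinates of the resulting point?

Scaling matrix:
[[1.50, 0], [0, 3]]
Result: (1 × 1.5, -9 × 3) = (1.5, -27)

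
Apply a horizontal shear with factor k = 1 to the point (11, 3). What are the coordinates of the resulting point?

Shear matrix for horizontal shear with factor k = 1:
[[1, 1], [0, 1]]
Result: (11, 3) → (14, 3)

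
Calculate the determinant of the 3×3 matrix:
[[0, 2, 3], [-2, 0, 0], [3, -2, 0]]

Expansion along first row:
det = 0·det([[0,0],[-2,0]]) - 2·det([[-2,0],[3,0]]) + 3·det([[-2,0],[3,-2]])
    = 0·(0·0 - 0·-2) - 2·(-2·0 - 0·3) + 3·(-2·-2 - 0·3)
    = 0·0 - 2·0 + 3·4
    = 0 + 0 + 12 = 12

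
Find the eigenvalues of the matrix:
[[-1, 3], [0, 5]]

Characteristic equation: det(A - λI) = 0
λ² - (trace)λ + (det) = 0
trace = -1 + 5 = 4, det = (-1)(5) - (3)(0) = -5
λ² - (4)λ + (-5) = 0
λ = (4 ± √((4)² - 4·(-5))) / 2 = (4 ± √36) / 2
Solving: λ = -1, 5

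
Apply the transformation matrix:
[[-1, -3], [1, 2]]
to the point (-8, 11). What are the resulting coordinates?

Matrix multiplication:
[[-1, -3], [1, 2]] × [-8, 11]ᵀ
= [(-1)(-8) + (-3)(11), (1)(-8) + (2)(11)]ᵀ
= [-25, 14]ᵀ
Result: (-25, 14)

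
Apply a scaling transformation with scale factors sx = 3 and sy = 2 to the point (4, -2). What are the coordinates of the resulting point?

Scaling matrix:
[[3, 0], [0, 2]]
Result: (4 × 3, -2 × 2) = (12, -4)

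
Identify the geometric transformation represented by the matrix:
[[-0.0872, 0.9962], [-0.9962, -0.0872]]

This matrix represents: rotation by 265° counterclockwise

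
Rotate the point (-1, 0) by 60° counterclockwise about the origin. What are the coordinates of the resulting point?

Rotation matrix for 60°: [[cos 60°, -sin 60°], [sin 60°, cos 60°]] ≈ [[0.500000, -0.866025], [0.866025, 0.500000]]
[[0.500000, -0.866025], [0.866025, 0.500000]] × [-1, 0]ᵀ ≈ [-0.5000, -0.8660]ᵀ
Result: (-0.5000, -0.8660)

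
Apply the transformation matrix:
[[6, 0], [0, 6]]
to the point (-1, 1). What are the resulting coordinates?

Matrix multiplication:
[[6, 0], [0, 6]] × [-1, 1]ᵀ
= [(6)(-1) + (0)(1), (0)(-1) + (6)(1)]ᵀ
= [-6, 6]ᵀ
Result: (-6, 6)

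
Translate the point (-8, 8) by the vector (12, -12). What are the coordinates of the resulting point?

Translation by (12, -12) (homogeneous matrix [[1, 0, 12], [0, 1, -12], [0, 0, 1]]):
x' = -8 + 12 = 4
y' = 8 + -12 = -4
Result: (4, -4)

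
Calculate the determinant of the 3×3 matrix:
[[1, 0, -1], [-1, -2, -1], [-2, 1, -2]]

Expansion along first row:
det = 1·det([[-2,-1],[1,-2]]) - 0·det([[-1,-1],[-2,-2]]) + -1·det([[-1,-2],[-2,1]])
    = 1·(-2·-2 - -1·1) - 0·(-1·-2 - -1·-2) + -1·(-1·1 - -2·-2)
    = 1·5 - 0·0 + -1·-5
    = 5 + 0 + 5 = 10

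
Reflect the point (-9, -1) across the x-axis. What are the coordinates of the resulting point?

Reflection across x-axis: (-9, -1) → (-9, 1)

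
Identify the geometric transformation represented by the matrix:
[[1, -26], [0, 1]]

This matrix represents: horizontal shear with factor -26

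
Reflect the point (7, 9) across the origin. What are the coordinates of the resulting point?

Reflection across origin: (7, 9) → (-7, -9)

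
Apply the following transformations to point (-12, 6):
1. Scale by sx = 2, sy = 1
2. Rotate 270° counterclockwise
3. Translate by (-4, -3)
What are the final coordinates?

Step 1: Scale → (-24, 6)
Step 2: Rotate 270° → (6, 24)
Step 3: Translate → (2, 21)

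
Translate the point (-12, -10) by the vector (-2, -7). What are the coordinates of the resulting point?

Translation by (-2, -7) (homogeneous matrix [[1, 0, -2], [0, 1, -7], [0, 0, 1]]):
x' = -12 + -2 = -14
y' = -10 + -7 = -17
Result: (-14, -17)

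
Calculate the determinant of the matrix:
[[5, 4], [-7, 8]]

For a 2×2 matrix [[a, b], [c, d]], det = ad - bc
det = (5)(8) - (4)(-7) = 40 - -28 = 68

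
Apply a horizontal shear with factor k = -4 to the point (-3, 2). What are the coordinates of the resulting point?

Shear matrix for horizontal shear with factor k = -4:
[[1, -4], [0, 1]]
Result: (-3, 2) → (-11, 2)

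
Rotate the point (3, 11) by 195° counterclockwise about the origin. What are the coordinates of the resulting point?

Rotation matrix for 195°: [[cos 195°, -sin 195°], [sin 195°, cos 195°]] ≈ [[-0.965926, 0.258819], [-0.258819, -0.965926]]
[[-0.965926, 0.258819], [-0.258819, -0.965926]] × [3, 11]ᵀ ≈ [-0.0508, -11.4016]ᵀ
Result: (-0.0508, -11.4016)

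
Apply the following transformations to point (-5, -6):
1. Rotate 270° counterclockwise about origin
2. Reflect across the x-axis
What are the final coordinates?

Step 1: Rotate 270° → (-6, 5)
Step 2: Reflect across x-axis → (-6, -5)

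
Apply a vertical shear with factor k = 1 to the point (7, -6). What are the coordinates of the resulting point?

Shear matrix for vertical shear with factor k = 1:
[[1, 0], [1, 1]]
Result: (7, -6) → (7, 1)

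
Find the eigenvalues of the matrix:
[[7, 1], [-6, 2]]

Characteristic equation: det(A - λI) = 0
λ² - (trace)λ + (det) = 0
trace = 7 + 2 = 9, det = (7)(2) - (1)(-6) = 20
λ² - (9)λ + (20) = 0
λ = (9 ± √((9)² - 4·(20))) / 2 = (9 ± √1) / 2
Solving: λ = 4, 5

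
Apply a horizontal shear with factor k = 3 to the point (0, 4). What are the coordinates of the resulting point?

Shear matrix for horizontal shear with factor k = 3:
[[1, 3], [0, 1]]
Result: (0, 4) → (12, 4)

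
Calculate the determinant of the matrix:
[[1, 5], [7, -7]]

For a 2×2 matrix [[a, b], [c, d]], det = ad - bc
det = (1)(-7) - (5)(7) = -7 - 35 = -42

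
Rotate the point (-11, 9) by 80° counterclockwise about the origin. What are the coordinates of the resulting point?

Rotation matrix for 80°: [[cos 80°, -sin 80°], [sin 80°, cos 80°]] ≈ [[0.173648, -0.984808], [0.984808, 0.173648]]
[[0.173648, -0.984808], [0.984808, 0.173648]] × [-11, 9]ᵀ ≈ [-10.7734, -9.2701]ᵀ
Result: (-10.7734, -9.2701)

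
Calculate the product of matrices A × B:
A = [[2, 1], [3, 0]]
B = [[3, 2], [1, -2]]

Matrix multiplication:
C[0][0] = 2×3 + 1×1 = 7
C[0][1] = 2×2 + 1×-2 = 2
C[1][0] = 3×3 + 0×1 = 9
C[1][1] = 3×2 + 0×-2 = 6
Result: [[7, 2], [9, 6]]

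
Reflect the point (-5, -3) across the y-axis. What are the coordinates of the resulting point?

Reflection across y-axis: (-5, -3) → (5, -3)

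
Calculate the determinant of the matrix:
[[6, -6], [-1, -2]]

For a 2×2 matrix [[a, b], [c, d]], det = ad - bc
det = (6)(-2) - (-6)(-1) = -12 - 6 = -18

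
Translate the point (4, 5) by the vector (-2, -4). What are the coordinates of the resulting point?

Translation by (-2, -4) (homogeneous matrix [[1, 0, -2], [0, 1, -4], [0, 0, 1]]):
x' = 4 + -2 = 2
y' = 5 + -4 = 1
Result: (2, 1)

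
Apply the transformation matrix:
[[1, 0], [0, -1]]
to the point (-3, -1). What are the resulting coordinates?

Matrix multiplication:
[[1, 0], [0, -1]] × [-3, -1]ᵀ
= [(1)(-3) + (0)(-1), (0)(-3) + (-1)(-1)]ᵀ
= [-3, 1]ᵀ
Result: (-3, 1)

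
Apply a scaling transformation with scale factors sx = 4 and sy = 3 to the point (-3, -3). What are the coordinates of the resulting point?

Scaling matrix:
[[4, 0], [0, 3]]
Result: (-3 × 4, -3 × 3) = (-12, -9)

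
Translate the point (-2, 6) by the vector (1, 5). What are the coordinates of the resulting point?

Translation by (1, 5) (homogeneous matrix [[1, 0, 1], [0, 1, 5], [0, 0, 1]]):
x' = -2 + 1 = -1
y' = 6 + 5 = 11
Result: (-1, 11)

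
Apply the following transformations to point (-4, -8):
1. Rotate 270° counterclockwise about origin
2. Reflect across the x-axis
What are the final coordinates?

Step 1: Rotate 270° → (-8, 4)
Step 2: Reflect across x-axis → (-8, -4)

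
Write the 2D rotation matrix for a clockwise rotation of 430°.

Rotation matrix formula: [[cos θ, -sin θ], [sin θ, cos θ]]
A clockwise rotation by 430° is equivalent to a counterclockwise rotation by -430°.
For θ = -430°:
cos(-430°) = 0.3420
sin(-430°) = -0.9397
Result: [[0.3420, 0.9397], [-0.9397, 0.3420]]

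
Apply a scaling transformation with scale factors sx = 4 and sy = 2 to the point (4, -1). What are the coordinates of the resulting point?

Scaling matrix:
[[4, 0], [0, 2]]
Result: (4 × 4, -1 × 2) = (16, -2)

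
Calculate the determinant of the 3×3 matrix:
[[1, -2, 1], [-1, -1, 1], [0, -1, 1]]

Expansion along first row:
det = 1·det([[-1,1],[-1,1]]) - -2·det([[-1,1],[0,1]]) + 1·det([[-1,-1],[0,-1]])
    = 1·(-1·1 - 1·-1) - -2·(-1·1 - 1·0) + 1·(-1·-1 - -1·0)
    = 1·0 - -2·-1 + 1·1
    = 0 + -2 + 1 = -1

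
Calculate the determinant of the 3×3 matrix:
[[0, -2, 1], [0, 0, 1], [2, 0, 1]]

Expansion along first row:
det = 0·det([[0,1],[0,1]]) - -2·det([[0,1],[2,1]]) + 1·det([[0,0],[2,0]])
    = 0·(0·1 - 1·0) - -2·(0·1 - 1·2) + 1·(0·0 - 0·2)
    = 0·0 - -2·-2 + 1·0
    = 0 + -4 + 0 = -4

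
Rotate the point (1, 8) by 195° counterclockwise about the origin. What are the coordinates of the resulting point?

Rotation matrix for 195°: [[cos 195°, -sin 195°], [sin 195°, cos 195°]] ≈ [[-0.965926, 0.258819], [-0.258819, -0.965926]]
[[-0.965926, 0.258819], [-0.258819, -0.965926]] × [1, 8]ᵀ ≈ [1.1046, -7.9862]ᵀ
Result: (1.1046, -7.9862)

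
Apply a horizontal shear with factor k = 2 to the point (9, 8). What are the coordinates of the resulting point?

Shear matrix for horizontal shear with factor k = 2:
[[1, 2], [0, 1]]
Result: (9, 8) → (25, 8)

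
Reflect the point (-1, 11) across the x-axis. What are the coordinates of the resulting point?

Reflection across x-axis: (-1, 11) → (-1, -11)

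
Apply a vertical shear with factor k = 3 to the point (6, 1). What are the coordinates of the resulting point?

Shear matrix for vertical shear with factor k = 3:
[[1, 0], [3, 1]]
Result: (6, 1) → (6, 19)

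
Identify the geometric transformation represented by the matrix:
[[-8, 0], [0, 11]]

This matrix represents: non-uniform scaling by sx = -8, sy = 11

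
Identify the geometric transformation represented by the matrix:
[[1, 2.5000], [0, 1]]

This matrix represents: horizontal shear with factor 2.5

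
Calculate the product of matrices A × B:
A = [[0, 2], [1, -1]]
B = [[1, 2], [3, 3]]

Matrix multiplication:
C[0][0] = 0×1 + 2×3 = 6
C[0][1] = 0×2 + 2×3 = 6
C[1][0] = 1×1 + -1×3 = -2
C[1][1] = 1×2 + -1×3 = -1
Result: [[6, 6], [-2, -1]]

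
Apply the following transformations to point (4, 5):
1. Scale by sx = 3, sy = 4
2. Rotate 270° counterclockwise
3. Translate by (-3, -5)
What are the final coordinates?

Step 1: Scale → (12, 20)
Step 2: Rotate 270° → (20, -12)
Step 3: Translate → (17, -17)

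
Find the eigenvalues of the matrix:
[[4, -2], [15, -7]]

Characteristic equation: det(A - λI) = 0
λ² - (trace)λ + (det) = 0
trace = 4 + -7 = -3, det = (4)(-7) - (-2)(15) = 2
λ² - (-3)λ + (2) = 0
λ = (-3 ± √((-3)² - 4·(2))) / 2 = (-3 ± √1) / 2
Solving: λ = -2, -1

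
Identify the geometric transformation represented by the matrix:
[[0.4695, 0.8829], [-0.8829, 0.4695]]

This matrix represents: rotation by 298° counterclockwise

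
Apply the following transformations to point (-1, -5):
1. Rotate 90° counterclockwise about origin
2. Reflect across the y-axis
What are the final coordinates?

Step 1: Rotate 90° → (5, -1)
Step 2: Reflect across y-axis → (-5, -1)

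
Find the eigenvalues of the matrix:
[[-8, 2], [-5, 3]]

Characteristic equation: det(A - λI) = 0
λ² - (trace)λ + (det) = 0
trace = -8 + 3 = -5, det = (-8)(3) - (2)(-5) = -14
λ² - (-5)λ + (-14) = 0
λ = (-5 ± √((-5)² - 4·(-14))) / 2 = (-5 ± √81) / 2
Solving: λ = -7, 2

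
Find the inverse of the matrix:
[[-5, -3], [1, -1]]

For [[a,b],[c,d]], inverse = (1/det)·[[d,-b],[-c,a]]
det = (-5)(-1) - (-3)(1) = 5 - -3 = 8
Inverse = (1/8)·[[-1, 3], [-1, -5]]
= [[-1/8, 3/8], [-1/8, -5/8]]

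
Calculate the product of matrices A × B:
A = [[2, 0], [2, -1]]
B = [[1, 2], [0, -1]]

Matrix multiplication:
C[0][0] = 2×1 + 0×0 = 2
C[0][1] = 2×2 + 0×-1 = 4
C[1][0] = 2×1 + -1×0 = 2
C[1][1] = 2×2 + -1×-1 = 5
Result: [[2, 4], [2, 5]]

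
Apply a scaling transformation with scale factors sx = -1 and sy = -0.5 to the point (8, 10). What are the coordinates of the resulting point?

Scaling matrix:
[[-1, 0], [0, -0.50]]
Result: (8 × -1, 10 × -0.5) = (-8, -5)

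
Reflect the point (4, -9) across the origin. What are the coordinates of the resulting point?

Reflection across origin: (4, -9) → (-4, 9)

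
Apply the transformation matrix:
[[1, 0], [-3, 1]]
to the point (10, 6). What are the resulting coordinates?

Matrix multiplication:
[[1, 0], [-3, 1]] × [10, 6]ᵀ
= [(1)(10) + (0)(6), (-3)(10) + (1)(6)]ᵀ
= [10, -24]ᵀ
Result: (10, -24)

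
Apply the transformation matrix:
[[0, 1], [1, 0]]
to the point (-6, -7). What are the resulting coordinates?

Matrix multiplication:
[[0, 1], [1, 0]] × [-6, -7]ᵀ
= [(0)(-6) + (1)(-7), (1)(-6) + (0)(-7)]ᵀ
= [-7, -6]ᵀ
Result: (-7, -6)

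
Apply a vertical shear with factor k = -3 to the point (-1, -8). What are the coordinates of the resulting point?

Shear matrix for vertical shear with factor k = -3:
[[1, 0], [-3, 1]]
Result: (-1, -8) → (-1, -5)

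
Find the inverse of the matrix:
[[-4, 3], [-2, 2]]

For [[a,b],[c,d]], inverse = (1/det)·[[d,-b],[-c,a]]
det = (-4)(2) - (3)(-2) = -8 - -6 = -2
Inverse = (1/-2)·[[2, -3], [2, -4]]
= [[-1, 3/2], [-1, 2]]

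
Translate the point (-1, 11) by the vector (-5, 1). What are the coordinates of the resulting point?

Translation by (-5, 1) (homogeneous matrix [[1, 0, -5], [0, 1, 1], [0, 0, 1]]):
x' = -1 + -5 = -6
y' = 11 + 1 = 12
Result: (-6, 12)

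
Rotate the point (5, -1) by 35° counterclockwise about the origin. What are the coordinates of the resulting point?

Rotation matrix for 35°: [[cos 35°, -sin 35°], [sin 35°, cos 35°]] ≈ [[0.819152, -0.573576], [0.573576, 0.819152]]
[[0.819152, -0.573576], [0.573576, 0.819152]] × [5, -1]ᵀ ≈ [4.6693, 2.0487]ᵀ
Result: (4.6693, 2.0487)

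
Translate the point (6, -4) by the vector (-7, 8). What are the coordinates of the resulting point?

Translation by (-7, 8) (homogeneous matrix [[1, 0, -7], [0, 1, 8], [0, 0, 1]]):
x' = 6 + -7 = -1
y' = -4 + 8 = 4
Result: (-1, 4)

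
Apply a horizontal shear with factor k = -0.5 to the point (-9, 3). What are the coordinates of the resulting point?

Shear matrix for horizontal shear with factor k = -0.5:
[[1, -0.50], [0, 1]]
Result: (-9, 3) → (-10.5, 3)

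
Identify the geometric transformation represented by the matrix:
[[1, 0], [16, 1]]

This matrix represents: vertical shear with factor 16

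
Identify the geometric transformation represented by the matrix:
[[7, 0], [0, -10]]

This matrix represents: non-uniform scaling by sx = 7, sy = -10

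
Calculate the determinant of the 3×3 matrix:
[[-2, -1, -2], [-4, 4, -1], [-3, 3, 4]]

Expansion along first row:
det = -2·det([[4,-1],[3,4]]) - -1·det([[-4,-1],[-3,4]]) + -2·det([[-4,4],[-3,3]])
    = -2·(4·4 - -1·3) - -1·(-4·4 - -1·-3) + -2·(-4·3 - 4·-3)
    = -2·19 - -1·-19 + -2·0
    = -38 + -19 + 0 = -57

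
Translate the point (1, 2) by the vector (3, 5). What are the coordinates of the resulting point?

Translation by (3, 5) (homogeneous matrix [[1, 0, 3], [0, 1, 5], [0, 0, 1]]):
x' = 1 + 3 = 4
y' = 2 + 5 = 7
Result: (4, 7)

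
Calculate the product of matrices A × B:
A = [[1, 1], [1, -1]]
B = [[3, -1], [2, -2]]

Matrix multiplication:
C[0][0] = 1×3 + 1×2 = 5
C[0][1] = 1×-1 + 1×-2 = -3
C[1][0] = 1×3 + -1×2 = 1
C[1][1] = 1×-1 + -1×-2 = 1
Result: [[5, -3], [1, 1]]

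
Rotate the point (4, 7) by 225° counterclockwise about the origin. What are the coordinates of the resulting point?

Rotation matrix for 225°: [[cos 225°, -sin 225°], [sin 225°, cos 225°]] ≈ [[-0.707107, 0.707107], [-0.707107, -0.707107]]
[[-0.707107, 0.707107], [-0.707107, -0.707107]] × [4, 7]ᵀ ≈ [2.1213, -7.7782]ᵀ
Result: (2.1213, -7.7782)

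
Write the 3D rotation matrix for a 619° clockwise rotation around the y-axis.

Rotation matrix for clockwise 619° around y-axis:
A clockwise rotation by 619° is a counterclockwise rotation by -619°.
cos(-619°) = -0.1908, sin(-619°) = 0.9816
Result: [[-0.1908, 0, 0.9816], [0, 1, 0], [-0.9816, 0, -0.1908]]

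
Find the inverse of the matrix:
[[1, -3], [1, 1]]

For [[a,b],[c,d]], inverse = (1/det)·[[d,-b],[-c,a]]
det = (1)(1) - (-3)(1) = 1 - -3 = 4
Inverse = (1/4)·[[1, 3], [-1, 1]]
= [[1/4, 3/4], [-1/4, 1/4]]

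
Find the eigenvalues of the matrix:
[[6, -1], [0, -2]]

Characteristic equation: det(A - λI) = 0
λ² - (trace)λ + (det) = 0
trace = 6 + -2 = 4, det = (6)(-2) - (-1)(0) = -12
λ² - (4)λ + (-12) = 0
λ = (4 ± √((4)² - 4·(-12))) / 2 = (4 ± √64) / 2
Solving: λ = -2, 6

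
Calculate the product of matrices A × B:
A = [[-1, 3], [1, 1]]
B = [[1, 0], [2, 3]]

Matrix multiplication:
C[0][0] = -1×1 + 3×2 = 5
C[0][1] = -1×0 + 3×3 = 9
C[1][0] = 1×1 + 1×2 = 3
C[1][1] = 1×0 + 1×3 = 3
Result: [[5, 9], [3, 3]]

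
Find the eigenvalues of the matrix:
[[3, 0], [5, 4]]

Characteristic equation: det(A - λI) = 0
λ² - (trace)λ + (det) = 0
trace = 3 + 4 = 7, det = (3)(4) - (0)(5) = 12
λ² - (7)λ + (12) = 0
λ = (7 ± √((7)² - 4·(12))) / 2 = (7 ± √1) / 2
Solving: λ = 3, 4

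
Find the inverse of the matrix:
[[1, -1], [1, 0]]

For [[a,b],[c,d]], inverse = (1/det)·[[d,-b],[-c,a]]
det = (1)(0) - (-1)(1) = 0 - -1 = 1
Inverse = [[0, 1], [-1, 1]]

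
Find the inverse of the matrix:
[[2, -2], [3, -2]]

For [[a,b],[c,d]], inverse = (1/det)·[[d,-b],[-c,a]]
det = (2)(-2) - (-2)(3) = -4 - -6 = 2
Inverse = (1/2)·[[-2, 2], [-3, 2]]
= [[-1, 1], [-3/2, 1]]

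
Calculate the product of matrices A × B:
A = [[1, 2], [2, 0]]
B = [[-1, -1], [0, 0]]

Matrix multiplication:
C[0][0] = 1×-1 + 2×0 = -1
C[0][1] = 1×-1 + 2×0 = -1
C[1][0] = 2×-1 + 0×0 = -2
C[1][1] = 2×-1 + 0×0 = -2
Result: [[-1, -1], [-2, -2]]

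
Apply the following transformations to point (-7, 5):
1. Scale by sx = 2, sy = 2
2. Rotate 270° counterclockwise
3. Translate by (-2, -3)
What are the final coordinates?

Step 1: Scale → (-14, 10)
Step 2: Rotate 270° → (10, 14)
Step 3: Translate → (8, 11)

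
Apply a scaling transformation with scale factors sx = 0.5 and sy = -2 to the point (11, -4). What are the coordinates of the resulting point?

Scaling matrix:
[[0.50, 0], [0, -2]]
Result: (11 × 0.5, -4 × -2) = (5.5, 8)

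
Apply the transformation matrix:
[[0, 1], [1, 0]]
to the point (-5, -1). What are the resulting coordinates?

Matrix multiplication:
[[0, 1], [1, 0]] × [-5, -1]ᵀ
= [(0)(-5) + (1)(-1), (1)(-5) + (0)(-1)]ᵀ
= [-1, -5]ᵀ
Result: (-1, -5)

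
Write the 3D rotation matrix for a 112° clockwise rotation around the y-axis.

Rotation matrix for clockwise 112° around y-axis:
A clockwise rotation by 112° is a counterclockwise rotation by -112°.
cos(-112°) = -0.3746, sin(-112°) = -0.9272
Result: [[-0.3746, 0, -0.9272], [0, 1, 0], [0.9272, 0, -0.3746]]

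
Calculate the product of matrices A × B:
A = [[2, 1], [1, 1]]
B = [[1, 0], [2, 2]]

Matrix multiplication:
C[0][0] = 2×1 + 1×2 = 4
C[0][1] = 2×0 + 1×2 = 2
C[1][0] = 1×1 + 1×2 = 3
C[1][1] = 1×0 + 1×2 = 2
Result: [[4, 2], [3, 2]]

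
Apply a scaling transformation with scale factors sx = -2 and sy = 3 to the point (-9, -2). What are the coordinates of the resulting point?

Scaling matrix:
[[-2, 0], [0, 3]]
Result: (-9 × -2, -2 × 3) = (18, -6)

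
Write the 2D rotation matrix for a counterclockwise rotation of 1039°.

Rotation matrix formula: [[cos θ, -sin θ], [sin θ, cos θ]]
For θ = 1039°:
cos(1039°) = 0.7547
sin(1039°) = -0.6561
Result: [[0.7547, 0.6561], [-0.6561, 0.7547]]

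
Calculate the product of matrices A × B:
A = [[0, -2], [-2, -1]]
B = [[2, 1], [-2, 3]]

Matrix multiplication:
C[0][0] = 0×2 + -2×-2 = 4
C[0][1] = 0×1 + -2×3 = -6
C[1][0] = -2×2 + -1×-2 = -2
C[1][1] = -2×1 + -1×3 = -5
Result: [[4, -6], [-2, -5]]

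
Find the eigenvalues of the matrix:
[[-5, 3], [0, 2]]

Characteristic equation: det(A - λI) = 0
λ² - (trace)λ + (det) = 0
trace = -5 + 2 = -3, det = (-5)(2) - (3)(0) = -10
λ² - (-3)λ + (-10) = 0
λ = (-3 ± √((-3)² - 4·(-10))) / 2 = (-3 ± √49) / 2
Solving: λ = -5, 2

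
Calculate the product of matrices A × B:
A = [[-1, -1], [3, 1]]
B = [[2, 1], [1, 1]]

Matrix multiplication:
C[0][0] = -1×2 + -1×1 = -3
C[0][1] = -1×1 + -1×1 = -2
C[1][0] = 3×2 + 1×1 = 7
C[1][1] = 3×1 + 1×1 = 4
Result: [[-3, -2], [7, 4]]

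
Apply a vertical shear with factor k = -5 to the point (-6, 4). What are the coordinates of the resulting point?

Shear matrix for vertical shear with factor k = -5:
[[1, 0], [-5, 1]]
Result: (-6, 4) → (-6, 34)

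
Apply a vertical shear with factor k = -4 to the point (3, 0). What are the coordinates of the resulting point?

Shear matrix for vertical shear with factor k = -4:
[[1, 0], [-4, 1]]
Result: (3, 0) → (3, -12)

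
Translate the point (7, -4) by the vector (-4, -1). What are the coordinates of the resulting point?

Translation by (-4, -1) (homogeneous matrix [[1, 0, -4], [0, 1, -1], [0, 0, 1]]):
x' = 7 + -4 = 3
y' = -4 + -1 = -5
Result: (3, -5)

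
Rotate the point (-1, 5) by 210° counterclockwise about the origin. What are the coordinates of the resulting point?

Rotation matrix for 210°: [[cos 210°, -sin 210°], [sin 210°, cos 210°]] ≈ [[-0.866025, 0.500000], [-0.500000, -0.866025]]
[[-0.866025, 0.500000], [-0.500000, -0.866025]] × [-1, 5]ᵀ ≈ [3.3660, -3.8301]ᵀ
Result: (3.3660, -3.8301)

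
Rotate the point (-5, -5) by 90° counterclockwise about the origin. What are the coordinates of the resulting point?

Rotation matrix for 90°: [[cos 90°, -sin 90°], [sin 90°, cos 90°]] = [[0, -1], [1, 0]]
[[0, -1], [1, 0]] × [-5, -5]ᵀ = [5, -5]ᵀ
Result: (5, -5)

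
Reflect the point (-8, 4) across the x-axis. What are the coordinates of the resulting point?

Reflection across x-axis: (-8, 4) → (-8, -4)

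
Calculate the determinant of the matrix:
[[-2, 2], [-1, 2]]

For a 2×2 matrix [[a, b], [c, d]], det = ad - bc
det = (-2)(2) - (2)(-1) = -4 - -2 = -2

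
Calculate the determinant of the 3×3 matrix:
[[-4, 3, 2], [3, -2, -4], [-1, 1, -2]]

Expansion along first row:
det = -4·det([[-2,-4],[1,-2]]) - 3·det([[3,-4],[-1,-2]]) + 2·det([[3,-2],[-1,1]])
    = -4·(-2·-2 - -4·1) - 3·(3·-2 - -4·-1) + 2·(3·1 - -2·-1)
    = -4·8 - 3·-10 + 2·1
    = -32 + 30 + 2 = 0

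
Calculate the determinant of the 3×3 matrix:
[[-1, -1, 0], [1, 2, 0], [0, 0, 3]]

Expansion along first row:
det = -1·det([[2,0],[0,3]]) - -1·det([[1,0],[0,3]]) + 0·det([[1,2],[0,0]])
    = -1·(2·3 - 0·0) - -1·(1·3 - 0·0) + 0·(1·0 - 2·0)
    = -1·6 - -1·3 + 0·0
    = -6 + 3 + 0 = -3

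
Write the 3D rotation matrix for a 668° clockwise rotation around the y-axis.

Rotation matrix for clockwise 668° around y-axis:
A clockwise rotation by 668° is a counterclockwise rotation by -668°.
cos(-668°) = 0.6157, sin(-668°) = 0.7880
Result: [[0.6157, 0, 0.7880], [0, 1, 0], [-0.7880, 0, 0.6157]]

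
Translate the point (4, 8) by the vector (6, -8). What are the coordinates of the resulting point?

Translation by (6, -8) (homogeneous matrix [[1, 0, 6], [0, 1, -8], [0, 0, 1]]):
x' = 4 + 6 = 10
y' = 8 + -8 = 0
Result: (10, 0)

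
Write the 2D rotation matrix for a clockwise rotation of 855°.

Rotation matrix formula: [[cos θ, -sin θ], [sin θ, cos θ]]
A clockwise rotation by 855° is equivalent to a counterclockwise rotation by -855°.
For θ = -855°:
cos(-855°) = -√2/2
sin(-855°) = -√2/2
Result: [[-√2/2, √2/2], [-√2/2, -√2/2]]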